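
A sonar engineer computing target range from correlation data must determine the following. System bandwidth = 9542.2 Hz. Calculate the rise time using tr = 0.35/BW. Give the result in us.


Rise time from bandwidth relationship:
tr = 0.35 / BW
   = 0.35 / 9542.2
   = 3.667917252e-05 s
   = 36.6792 us

36.6792 us


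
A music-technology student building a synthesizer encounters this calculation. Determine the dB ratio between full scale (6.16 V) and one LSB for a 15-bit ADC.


Dynamic range from full-scale to LSB:
V_min = V_max / 2^bits = 6.16 / 2^15
DR = 20 * log10(V_max / V_min)
   = 20 * log10(2^15)
   = 20 * 15 * log10(2)
   = 90.31 dB

90.31 dB


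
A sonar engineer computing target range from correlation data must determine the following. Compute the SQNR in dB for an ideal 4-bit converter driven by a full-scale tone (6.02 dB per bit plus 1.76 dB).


Theoretical SNR for a full-scale sinusoid:
SNR = 6.02 * N + 1.76
    = 6.02 * 4 + 1.76
    = 24.08 + 1.76
    = 25.84 dB

25.84 dB


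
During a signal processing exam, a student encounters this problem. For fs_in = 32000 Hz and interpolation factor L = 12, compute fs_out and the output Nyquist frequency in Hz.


Step 1 — output sample rate after interpolation by L:
fs_out = L * fs_in = 12 * 32000 = 384000 Hz

Step 2 — Nyquist frequency of the output stream:
f_Nyq = fs_out / 2 = 384000 / 2 = 192000.0 Hz

fs_out = 384000 Hz; f_Nyquist = 192000.0 Hz


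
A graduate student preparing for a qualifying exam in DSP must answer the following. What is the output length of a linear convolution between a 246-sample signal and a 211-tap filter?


Linear convolution output length:
L = N + M - 1
  = 246 + 211 - 1
  = 456 samples

456


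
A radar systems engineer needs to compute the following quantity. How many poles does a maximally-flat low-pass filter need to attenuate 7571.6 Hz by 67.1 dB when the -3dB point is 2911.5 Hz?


Butterworth filter order formula:
n = log10(10^(A/10) - 1) / (2 * log10(f_stop/f_pass))
10^(67.1/10) - 1 = 5128612.8399
f_stop/f_pass = 7571.6 / 2911.5 = 2.6006
n = 8.083 -> ceil = 9

9


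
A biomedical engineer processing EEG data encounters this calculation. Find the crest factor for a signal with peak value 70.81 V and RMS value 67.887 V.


Crest factor is the ratio of peak to RMS:
CF = V_peak / V_rms
   = 70.81 / 67.887
   = 1.0431

1.0431


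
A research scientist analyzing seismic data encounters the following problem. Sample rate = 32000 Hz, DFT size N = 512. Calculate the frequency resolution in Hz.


DFT frequency resolution:
df = fs / N
   = 32000 / 512
   = 62.5 Hz

62.5 Hz


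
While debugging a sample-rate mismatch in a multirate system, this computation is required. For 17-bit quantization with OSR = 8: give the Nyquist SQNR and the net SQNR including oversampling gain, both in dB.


Step 1 — baseline SQNR at Nyquist:
SQNR_base = 6.02*N + 1.76
          = 6.02*17 + 1.76
          = 104.1 dB

Step 2 — oversampling processing gain:
G = 10*log10(OSR) = 10*log10(8) = 9.03 dB

Step 3 — total:
SQNR_total = 104.1 + 9.03 = 113.13 dB

Base SQNR = 104.1 dB; oversampled SQNR = 113.13 dB


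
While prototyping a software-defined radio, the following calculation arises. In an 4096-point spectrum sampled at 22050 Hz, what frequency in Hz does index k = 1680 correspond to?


Frequency of DFT bin k:
f_k = k * fs / N
    = 1680 * 22050 / 4096
    = 37044000 / 4096
    = 9043.945 Hz

9043.945 Hz


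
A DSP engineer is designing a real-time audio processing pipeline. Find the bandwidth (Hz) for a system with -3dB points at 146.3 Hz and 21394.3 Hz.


Bandwidth is the difference of -3dB frequencies:
BW = f_high - f_low
   = 21394.3 - 146.3
   = 21248.0 Hz

21248.0 Hz


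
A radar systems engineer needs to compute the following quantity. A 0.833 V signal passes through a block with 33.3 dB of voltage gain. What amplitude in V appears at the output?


Output voltage from dB gain:
V_out = V_in * 10^(gain_dB / 20)
      = 0.833 * 10^(33.3 / 20)
      = 0.833 * 46.238102
      = 38.5163 V

38.5163 V


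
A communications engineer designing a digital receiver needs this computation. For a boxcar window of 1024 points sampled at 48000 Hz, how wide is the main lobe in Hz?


Main lobe width for a rectangular window:
Width = 2 * fs / N
      = 2 * 48000 / 1024
      = 96000 / 1024
      = 93.75 Hz

93.75 Hz


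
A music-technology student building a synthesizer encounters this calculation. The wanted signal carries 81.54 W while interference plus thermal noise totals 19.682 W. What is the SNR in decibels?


SNR in decibels:
SNR = 10 * log10(Ps / Pn)
    = 10 * log10(81.54 / 19.682)
    = 10 * log10(4.1429)
    = 10 * 0.6173
    = 6.17 dB

6.17 dB


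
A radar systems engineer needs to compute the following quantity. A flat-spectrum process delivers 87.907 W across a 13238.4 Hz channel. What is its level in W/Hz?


Power spectral density:
PSD = P / BW
    = 87.907 / 13238.4
    = 0.0066403 W/Hz

0.0066403 W/Hz


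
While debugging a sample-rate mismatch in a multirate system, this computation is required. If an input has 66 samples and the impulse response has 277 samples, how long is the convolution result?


Linear convolution output length:
L = N + M - 1
  = 66 + 277 - 1
  = 342 samples

342


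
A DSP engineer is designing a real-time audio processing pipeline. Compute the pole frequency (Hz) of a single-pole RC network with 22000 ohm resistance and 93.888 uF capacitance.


Cutoff frequency of a first-order RC filter:
fc = 1 / (2 * pi * R * C)
C = 93.888 uF = 9.3888e-05 F
fc = 1 / (2 * pi * 22000 * 9.3888e-05)
   = 1 / 12.97814544665
   = 0.077053 Hz

0.077053 Hz


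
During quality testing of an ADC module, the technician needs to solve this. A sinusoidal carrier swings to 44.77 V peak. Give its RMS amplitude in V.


RMS voltage for a sinusoidal waveform:
V_rms = V_peak / sqrt(2)
      = 44.77 / 1.414214
      = 31.657 V

31.657 V


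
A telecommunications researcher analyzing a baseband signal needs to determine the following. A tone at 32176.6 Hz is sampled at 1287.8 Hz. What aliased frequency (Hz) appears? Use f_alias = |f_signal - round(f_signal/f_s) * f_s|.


Compute the nearest integer multiple of fs to the signal:
n = round(32176.6 / 1287.8) = 25
f_alias = |32176.6 - 25 * 1287.8|
        = |32176.6 - 32195.0|
        = 18.4 Hz

18.4


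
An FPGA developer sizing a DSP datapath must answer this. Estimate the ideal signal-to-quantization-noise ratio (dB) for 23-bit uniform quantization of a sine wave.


Theoretical SNR for a full-scale sinusoid:
SNR = 6.02 * N + 1.76
    = 6.02 * 23 + 1.76
    = 138.46 + 1.76
    = 140.22 dB

140.22 dB


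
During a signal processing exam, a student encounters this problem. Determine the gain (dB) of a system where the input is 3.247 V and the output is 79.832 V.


Voltage gain in dB:
G = 20 * log10(Vout / Vin)
  = 20 * log10(79.832 / 3.247)
  = 20 * log10(24.586387)
  = 20 * 1.390695
  = 27.81 dB

27.81 dB


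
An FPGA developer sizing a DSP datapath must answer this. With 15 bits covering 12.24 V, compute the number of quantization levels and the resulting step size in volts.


Step 1 — number of quantization levels:
L = 2^N = 2^15 = 32768

Step 2 — LSB step size:
delta = Vfs / L
      = 12.24 / 32768
      = 0.00037354 V

Levels = 32768; step size = 0.00037354 V


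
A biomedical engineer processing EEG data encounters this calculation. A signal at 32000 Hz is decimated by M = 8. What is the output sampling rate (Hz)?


Decimation reduces the sample rate:
fs_out = fs_in / M
       = 32000 / 8
       = 4000.0 Hz

4000.0 Hz


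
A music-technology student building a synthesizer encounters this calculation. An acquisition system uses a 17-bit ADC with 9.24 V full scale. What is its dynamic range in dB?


Dynamic range from full-scale to LSB:
V_min = V_max / 2^bits = 9.24 / 2^17
DR = 20 * log10(V_max / V_min)
   = 20 * log10(2^17)
   = 20 * 17 * log10(2)
   = 102.35 dB

102.35 dB


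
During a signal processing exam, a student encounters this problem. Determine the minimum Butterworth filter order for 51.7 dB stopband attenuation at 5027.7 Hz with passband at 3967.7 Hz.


Butterworth filter order formula:
n = log10(10^(A/10) - 1) / (2 * log10(f_stop/f_pass))
10^(51.7/10) - 1 = 147909.8388
f_stop/f_pass = 5027.7 / 3967.7 = 1.2672
n = 25.1384 -> ceil = 26

26


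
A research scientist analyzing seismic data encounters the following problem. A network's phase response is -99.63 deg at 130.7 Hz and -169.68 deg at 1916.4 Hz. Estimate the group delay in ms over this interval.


Group delay from phase difference:
tau = -d(phi)/d(omega)
d(phi) = -70.05 deg = -1.222603 rad
d(omega) = 2*pi*(1916.4 - 130.7) = 11219.884 rad/s
tau = -(-1.222603) / 11219.884
    = 0.109 ms

0.109 ms


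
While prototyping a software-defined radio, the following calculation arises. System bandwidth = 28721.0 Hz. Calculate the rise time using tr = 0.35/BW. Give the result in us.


Rise time from bandwidth relationship:
tr = 0.35 / BW
   = 0.35 / 28721.0
   = 1.218620522e-05 s
   = 12.1862 us

12.1862 us


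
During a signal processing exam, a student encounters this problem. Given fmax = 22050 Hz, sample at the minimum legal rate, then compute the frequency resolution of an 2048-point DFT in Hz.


Step 1 — Nyquist sampling rate:
fs = 2 * fmax = 2 * 22050 = 44100 Hz

Step 2 — DFT bin spacing:
df = fs / N = 44100 / 2048 = 21.5332 Hz

21.5332 Hz


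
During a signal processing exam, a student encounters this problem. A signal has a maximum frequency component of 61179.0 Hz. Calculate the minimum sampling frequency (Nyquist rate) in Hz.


The Nyquist rate is twice the maximum frequency component.
fs_min = 2 * fmax
      = 2 * 61179.0
      = 122358.0 Hz

122358.0


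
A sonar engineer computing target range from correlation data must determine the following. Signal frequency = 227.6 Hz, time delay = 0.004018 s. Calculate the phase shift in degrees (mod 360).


Phase shift from frequency and time delay:
phi = 360 * f * t_delay
    = 360 * 227.6 * 0.004018
    = 329.22 degrees
    mod 360 = 329.22 degrees

329.22 degrees


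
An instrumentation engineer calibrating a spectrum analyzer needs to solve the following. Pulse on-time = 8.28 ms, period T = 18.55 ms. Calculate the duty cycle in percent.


Duty cycle as a percentage:
DC = (t_on / T) * 100
   = (8.28 / 18.55) * 100
   = 0.446361 * 100
   = 44.64 %

44.64 %


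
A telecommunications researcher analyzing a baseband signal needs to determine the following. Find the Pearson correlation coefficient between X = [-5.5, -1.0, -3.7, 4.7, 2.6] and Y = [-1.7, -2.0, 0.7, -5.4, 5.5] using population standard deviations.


Pearson correlation coefficient (population):
r = cov(X,Y) / (std(X) * std(Y))
Mean X = -0.58, Mean Y = -0.58
Cov(X,Y) = -0.8004
Std(X) = 3.797578, Std(Y) = 3.608545
r = -0.0584

-0.0584


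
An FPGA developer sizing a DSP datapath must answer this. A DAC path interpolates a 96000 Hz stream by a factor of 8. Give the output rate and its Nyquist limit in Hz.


Step 1 — output sample rate after interpolation by L:
fs_out = L * fs_in = 8 * 96000 = 768000 Hz

Step 2 — Nyquist frequency of the output stream:
f_Nyq = fs_out / 2 = 768000 / 2 = 384000.0 Hz

fs_out = 768000 Hz; f_Nyquist = 384000.0 Hz


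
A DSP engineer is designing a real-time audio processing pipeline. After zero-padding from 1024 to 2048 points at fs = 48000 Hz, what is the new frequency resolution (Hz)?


Frequency resolution after zero-padding:
N_padded = 1024 * 2 = 2048
df = fs / N_padded
   = 48000 / 2048
   = 23.4375 Hz

23.4375 Hz


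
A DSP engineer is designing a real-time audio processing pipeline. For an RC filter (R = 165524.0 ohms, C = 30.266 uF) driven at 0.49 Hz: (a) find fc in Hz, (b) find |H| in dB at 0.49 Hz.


Step 1 — cutoff frequency:
fc = 1 / (2*pi*R*C)
C = 30.266 uF = 3.0266e-05 F
fc = 1 / (2*pi*165524.0*3.0266e-05)
   = 0.031769 Hz

Step 2 — magnitude at f = 0.49 Hz:
|H(f)| = 1 / sqrt(1 + (f/fc)^2)
f/fc = 0.49 / 0.031769 = 15.423841
|H| = 1 / sqrt(1 + 237.894871) = 0.0646989
|H|_dB = 20*log10(0.0646989) = -23.78 dB

fc = 0.031769 Hz; |H(0.49 Hz)| = -23.78 dB


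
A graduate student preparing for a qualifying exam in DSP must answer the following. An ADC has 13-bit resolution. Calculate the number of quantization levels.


Number of quantization levels = 2^N
= 2^13
= 8192

8192


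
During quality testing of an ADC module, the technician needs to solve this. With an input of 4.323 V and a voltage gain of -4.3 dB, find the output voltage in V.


Output voltage from dB gain:
V_out = V_in * 10^(gain_dB / 20)
      = 4.323 * 10^(-4.3 / 20)
      = 4.323 * 0.609537
      = 2.635 V

2.635 V


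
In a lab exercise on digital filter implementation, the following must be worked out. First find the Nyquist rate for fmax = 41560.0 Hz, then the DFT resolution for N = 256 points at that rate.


Step 1 — Nyquist sampling rate:
fs = 2 * fmax = 2 * 41560.0 = 83120.0 Hz

Step 2 — DFT bin spacing:
df = fs / N = 83120.0 / 256 = 324.6875 Hz

324.6875 Hz


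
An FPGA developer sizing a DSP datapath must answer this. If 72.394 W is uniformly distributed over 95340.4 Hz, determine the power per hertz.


Power spectral density:
PSD = P / BW
    = 72.394 / 95340.4
    = 0.00075932 W/Hz

0.00075932 W/Hz


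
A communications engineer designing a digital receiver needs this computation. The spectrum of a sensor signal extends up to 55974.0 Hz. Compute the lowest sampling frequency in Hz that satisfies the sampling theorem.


The Nyquist rate is twice the maximum frequency component.
fs_min = 2 * fmax
      = 2 * 55974.0
      = 111948.0 Hz

111948.0


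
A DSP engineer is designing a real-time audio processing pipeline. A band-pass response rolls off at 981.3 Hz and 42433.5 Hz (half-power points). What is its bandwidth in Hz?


Bandwidth is the difference of -3dB frequencies:
BW = f_high - f_low
   = 42433.5 - 981.3
   = 41452.2 Hz

41452.2 Hz


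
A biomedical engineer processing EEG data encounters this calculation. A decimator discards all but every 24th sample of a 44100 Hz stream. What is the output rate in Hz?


Decimation reduces the sample rate:
fs_out = fs_in / M
       = 44100 / 24
       = 1837.5 Hz

1837.5 Hz


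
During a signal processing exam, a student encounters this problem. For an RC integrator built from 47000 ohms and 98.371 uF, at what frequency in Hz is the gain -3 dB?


Cutoff frequency of a first-order RC filter:
fc = 1 / (2 * pi * R * C)
C = 98.371 uF = 9.8371e-05 F
fc = 1 / (2 * pi * 47000 * 9.8371e-05)
   = 1 / 29.04991142707
   = 0.034424 Hz

0.034424 Hz


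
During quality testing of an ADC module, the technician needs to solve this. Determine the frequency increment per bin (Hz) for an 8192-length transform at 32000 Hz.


DFT frequency resolution:
df = fs / N
   = 32000 / 8192
   = 3.9062 Hz

3.9062 Hz


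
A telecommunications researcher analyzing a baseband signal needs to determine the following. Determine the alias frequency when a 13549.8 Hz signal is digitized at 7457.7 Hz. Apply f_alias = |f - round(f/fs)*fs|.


Compute the nearest integer multiple of fs to the signal:
n = round(13549.8 / 7457.7) = 2
f_alias = |13549.8 - 2 * 7457.7|
        = |13549.8 - 14915.4|
        = 1365.6 Hz

1365.6


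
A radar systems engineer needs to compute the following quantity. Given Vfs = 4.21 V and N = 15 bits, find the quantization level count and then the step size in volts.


Step 1 — number of quantization levels:
L = 2^N = 2^15 = 32768

Step 2 — LSB step size:
delta = Vfs / L
      = 4.21 / 32768
      = 0.00012848 V

Levels = 32768; step size = 0.00012848 V


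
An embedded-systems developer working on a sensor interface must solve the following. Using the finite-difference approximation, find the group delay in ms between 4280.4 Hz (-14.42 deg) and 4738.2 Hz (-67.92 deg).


Group delay from phase difference:
tau = -d(phi)/d(omega)
d(phi) = -53.5 deg = -0.933751 rad
d(omega) = 2*pi*(4738.2 - 4280.4) = 2876.4422 rad/s
tau = -(-0.933751) / 2876.4422
    = 0.3246 ms

0.3246 ms


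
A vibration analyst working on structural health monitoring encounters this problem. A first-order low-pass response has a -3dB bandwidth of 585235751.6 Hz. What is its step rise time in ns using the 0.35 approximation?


Rise time from bandwidth relationship:
tr = 0.35 / BW
   = 0.35 / 585235751.6
   = 5.980495878e-10 s
   = 0.598 ns

0.598 ns


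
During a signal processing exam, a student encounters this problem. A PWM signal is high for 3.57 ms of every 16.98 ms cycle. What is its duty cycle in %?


Duty cycle as a percentage:
DC = (t_on / T) * 100
   = (3.57 / 16.98) * 100
   = 0.210247 * 100
   = 21.02 %

21.02 %


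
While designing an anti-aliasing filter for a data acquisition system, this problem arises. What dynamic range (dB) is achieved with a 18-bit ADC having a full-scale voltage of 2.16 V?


Dynamic range from full-scale to LSB:
V_min = V_max / 2^bits = 2.16 / 2^18
DR = 20 * log10(V_max / V_min)
   = 20 * log10(2^18)
   = 20 * 18 * log10(2)
   = 108.37 dB

108.37 dB


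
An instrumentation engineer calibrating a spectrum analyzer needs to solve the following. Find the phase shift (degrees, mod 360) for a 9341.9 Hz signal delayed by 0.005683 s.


Phase shift from frequency and time delay:
phi = 360 * f * t_delay
    = 360 * 9341.9 * 0.005683
    = 19112.41 degrees
    mod 360 = 32.41 degrees

32.41 degrees


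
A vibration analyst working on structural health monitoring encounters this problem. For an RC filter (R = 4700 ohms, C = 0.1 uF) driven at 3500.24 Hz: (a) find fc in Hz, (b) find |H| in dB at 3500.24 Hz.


Step 1 — cutoff frequency:
fc = 1 / (2*pi*R*C)
C = 0.1 uF = 1e-07 F
fc = 1 / (2*pi*4700*1e-07)
   = 338.628 Hz

Step 2 — magnitude at f = 3500.24 Hz:
|H(f)| = 1 / sqrt(1 + (f/fc)^2)
f/fc = 3500.24 / 338.628 = 10.336534
|H| = 1 / sqrt(1 + 106.843935) = 0.0962946
|H|_dB = 20*log10(0.0962946) = -20.33 dB

fc = 338.628 Hz; |H(3500.24 Hz)| = -20.33 dB


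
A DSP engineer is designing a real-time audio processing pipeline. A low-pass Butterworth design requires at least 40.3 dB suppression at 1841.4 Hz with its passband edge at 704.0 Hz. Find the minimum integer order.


Butterworth filter order formula:
n = log10(10^(A/10) - 1) / (2 * log10(f_stop/f_pass))
10^(40.3/10) - 1 = 10714.1931
f_stop/f_pass = 1841.4 / 704.0 = 2.6156
n = 4.8254 -> ceil = 5

5


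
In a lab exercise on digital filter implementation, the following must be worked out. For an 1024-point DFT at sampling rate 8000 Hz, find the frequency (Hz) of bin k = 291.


Frequency of DFT bin k:
f_k = k * fs / N
    = 291 * 8000 / 1024
    = 2328000 / 1024
    = 2273.438 Hz

2273.438 Hz


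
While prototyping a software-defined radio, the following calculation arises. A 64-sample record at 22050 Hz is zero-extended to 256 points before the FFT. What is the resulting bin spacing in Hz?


Frequency resolution after zero-padding:
N_padded = 64 * 4 = 256
df = fs / N_padded
   = 22050 / 256
   = 86.1328 Hz

86.1328 Hz


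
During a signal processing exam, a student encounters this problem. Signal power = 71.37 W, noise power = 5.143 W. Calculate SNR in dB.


SNR in decibels:
SNR = 10 * log10(Ps / Pn)
    = 10 * log10(71.37 / 5.143)
    = 10 * log10(13.8771)
    = 10 * 1.1423
    = 11.42 dB

11.42 dB


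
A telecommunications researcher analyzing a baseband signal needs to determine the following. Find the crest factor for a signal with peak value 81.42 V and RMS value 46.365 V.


Crest factor is the ratio of peak to RMS:
CF = V_peak / V_rms
   = 81.42 / 46.365
   = 1.7561

1.7561


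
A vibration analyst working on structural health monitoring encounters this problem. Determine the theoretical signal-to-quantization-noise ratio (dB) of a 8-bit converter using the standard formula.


Theoretical SNR for a full-scale sinusoid:
SNR = 6.02 * N + 1.76
    = 6.02 * 8 + 1.76
    = 48.16 + 1.76
    = 49.92 dB

49.92 dB


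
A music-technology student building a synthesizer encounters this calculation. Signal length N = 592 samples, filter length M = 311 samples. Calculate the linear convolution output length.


Linear convolution output length:
L = N + M - 1
  = 592 + 311 - 1
  = 902 samples

902


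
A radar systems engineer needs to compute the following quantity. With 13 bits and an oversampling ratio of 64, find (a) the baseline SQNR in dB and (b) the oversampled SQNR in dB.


Step 1 — baseline SQNR at Nyquist:
SQNR_base = 6.02*N + 1.76
          = 6.02*13 + 1.76
          = 80.02 dB

Step 2 — oversampling processing gain:
G = 10*log10(OSR) = 10*log10(64) = 18.06 dB

Step 3 — total:
SQNR_total = 80.02 + 18.06 = 98.08 dB

Base SQNR = 80.02 dB; oversampled SQNR = 98.08 dB


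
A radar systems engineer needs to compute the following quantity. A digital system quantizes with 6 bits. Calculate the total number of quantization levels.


Number of quantization levels = 2^N
= 2^6
= 64

64


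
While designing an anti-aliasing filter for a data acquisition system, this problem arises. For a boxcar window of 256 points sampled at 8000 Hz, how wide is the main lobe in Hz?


Main lobe width for a rectangular window:
Width = 2 * fs / N
      = 2 * 8000 / 256
      = 16000 / 256
      = 62.5 Hz

62.5 Hz


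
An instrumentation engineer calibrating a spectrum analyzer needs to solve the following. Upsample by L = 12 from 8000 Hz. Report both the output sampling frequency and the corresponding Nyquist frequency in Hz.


Step 1 — output sample rate after interpolation by L:
fs_out = L * fs_in = 12 * 8000 = 96000 Hz

Step 2 — Nyquist frequency of the output stream:
f_Nyq = fs_out / 2 = 96000 / 2 = 48000.0 Hz

fs_out = 96000 Hz; f_Nyquist = 48000.0 Hz


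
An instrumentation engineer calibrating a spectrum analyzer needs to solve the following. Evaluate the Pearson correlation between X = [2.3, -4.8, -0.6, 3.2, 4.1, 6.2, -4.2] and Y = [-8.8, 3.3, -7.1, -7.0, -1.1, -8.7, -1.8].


Pearson correlation coefficient (population):
r = cov(X,Y) / (std(X) * std(Y))
Mean X = 0.8857, Mean Y = -4.4571
Cov(X,Y) = -11.067959
Std(X) = 3.897409, Std(Y) = 4.289808
r = -0.662

-0.662


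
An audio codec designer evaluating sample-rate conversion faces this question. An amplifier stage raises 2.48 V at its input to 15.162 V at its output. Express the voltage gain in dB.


Voltage gain in dB:
G = 20 * log10(Vout / Vin)
  = 20 * log10(15.162 / 2.48)
  = 20 * log10(6.11371)
  = 20 * 0.786305
  = 15.73 dB

15.73 dB


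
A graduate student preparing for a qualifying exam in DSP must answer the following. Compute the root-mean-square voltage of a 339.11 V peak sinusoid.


RMS voltage for a sinusoidal waveform:
V_rms = V_peak / sqrt(2)
      = 339.11 / 1.414214
      = 239.787 V

239.787 V


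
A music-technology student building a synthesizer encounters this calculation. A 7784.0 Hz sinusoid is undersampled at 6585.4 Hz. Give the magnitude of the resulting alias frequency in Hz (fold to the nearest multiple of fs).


Compute the nearest integer multiple of fs to the signal:
n = round(7784.0 / 6585.4) = 1
f_alias = |7784.0 - 1 * 6585.4|
        = |7784.0 - 6585.4|
        = 1198.6 Hz

1198.6


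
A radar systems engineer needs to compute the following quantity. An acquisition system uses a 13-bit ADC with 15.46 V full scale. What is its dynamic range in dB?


Dynamic range from full-scale to LSB:
V_min = V_max / 2^bits = 15.46 / 2^13
DR = 20 * log10(V_max / V_min)
   = 20 * log10(2^13)
   = 20 * 13 * log10(2)
   = 78.27 dB

78.27 dB


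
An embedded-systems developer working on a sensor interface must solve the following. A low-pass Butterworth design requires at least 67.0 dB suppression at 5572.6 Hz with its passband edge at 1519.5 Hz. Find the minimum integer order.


Butterworth filter order formula:
n = log10(10^(A/10) - 1) / (2 * log10(f_stop/f_pass))
10^(67.0/10) - 1 = 5011871.3363
f_stop/f_pass = 5572.6 / 1519.5 = 3.6674
n = 5.936 -> ceil = 6

6


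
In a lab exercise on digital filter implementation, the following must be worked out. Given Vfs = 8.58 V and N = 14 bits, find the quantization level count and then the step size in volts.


Step 1 — number of quantization levels:
L = 2^N = 2^14 = 16384

Step 2 — LSB step size:
delta = Vfs / L
      = 8.58 / 16384
      = 0.00052368 V

Levels = 16384; step size = 0.00052368 V


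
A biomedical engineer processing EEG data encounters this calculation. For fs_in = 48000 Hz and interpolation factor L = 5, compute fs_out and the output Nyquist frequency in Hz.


Step 1 — output sample rate after interpolation by L:
fs_out = L * fs_in = 5 * 48000 = 240000 Hz

Step 2 — Nyquist frequency of the output stream:
f_Nyq = fs_out / 2 = 240000 / 2 = 120000.0 Hz

fs_out = 240000 Hz; f_Nyquist = 120000.0 Hz


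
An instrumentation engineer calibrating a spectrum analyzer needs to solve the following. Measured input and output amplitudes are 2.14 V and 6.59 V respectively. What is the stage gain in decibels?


Voltage gain in dB:
G = 20 * log10(Vout / Vin)
  = 20 * log10(6.59 / 2.14)
  = 20 * log10(3.079439)
  = 20 * 0.488472
  = 9.77 dB

9.77 dB


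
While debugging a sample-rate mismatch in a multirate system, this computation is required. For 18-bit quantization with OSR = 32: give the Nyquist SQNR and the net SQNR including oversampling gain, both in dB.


Step 1 — baseline SQNR at Nyquist:
SQNR_base = 6.02*N + 1.76
          = 6.02*18 + 1.76
          = 110.12 dB

Step 2 — oversampling processing gain:
G = 10*log10(OSR) = 10*log10(32) = 15.05 dB

Step 3 — total:
SQNR_total = 110.12 + 15.05 = 125.17 dB

Base SQNR = 110.12 dB; oversampled SQNR = 125.17 dB


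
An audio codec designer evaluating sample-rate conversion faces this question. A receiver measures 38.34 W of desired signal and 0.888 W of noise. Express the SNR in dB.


SNR in decibels:
SNR = 10 * log10(Ps / Pn)
    = 10 * log10(38.34 / 0.888)
    = 10 * log10(43.1757)
    = 10 * 1.6352
    = 16.35 dB

16.35 dB


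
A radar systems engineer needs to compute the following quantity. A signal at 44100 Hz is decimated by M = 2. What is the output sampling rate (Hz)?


Decimation reduces the sample rate:
fs_out = fs_in / M
       = 44100 / 2
       = 22050.0 Hz

22050.0 Hz


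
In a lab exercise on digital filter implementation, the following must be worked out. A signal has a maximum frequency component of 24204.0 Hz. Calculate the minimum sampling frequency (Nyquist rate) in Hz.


The Nyquist rate is twice the maximum frequency component.
fs_min = 2 * fmax
      = 2 * 24204.0
      = 48408.0 Hz

48408.0


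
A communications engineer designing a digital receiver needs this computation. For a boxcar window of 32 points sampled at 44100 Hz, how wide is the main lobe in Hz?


Main lobe width for a rectangular window:
Width = 2 * fs / N
      = 2 * 44100 / 32
      = 88200 / 32
      = 2756.25 Hz

2756.25 Hz


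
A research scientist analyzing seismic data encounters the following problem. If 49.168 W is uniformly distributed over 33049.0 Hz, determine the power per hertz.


Power spectral density:
PSD = P / BW
    = 49.168 / 33049.0
    = 0.00148773 W/Hz

0.00148773 W/Hz


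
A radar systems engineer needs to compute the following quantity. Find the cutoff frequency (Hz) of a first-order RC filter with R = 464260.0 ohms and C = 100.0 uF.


Cutoff frequency of a first-order RC filter:
fc = 1 / (2 * pi * R * C)
C = 100.0 uF = 0.0001 F
fc = 1 / (2 * pi * 464260.0 * 0.0001)
   = 1 / 291.70316107112
   = 0.003428 Hz

0.003428 Hz


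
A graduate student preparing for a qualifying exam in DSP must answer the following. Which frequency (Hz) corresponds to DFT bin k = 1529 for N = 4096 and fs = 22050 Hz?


Frequency of DFT bin k:
f_k = k * fs / N
    = 1529 * 22050 / 4096
    = 33714450 / 4096
    = 8231.067 Hz

8231.067 Hz


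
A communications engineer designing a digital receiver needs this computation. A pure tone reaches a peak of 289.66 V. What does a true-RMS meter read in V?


RMS voltage for a sinusoidal waveform:
V_rms = V_peak / sqrt(2)
      = 289.66 / 1.414214
      = 204.821 V

204.821 V


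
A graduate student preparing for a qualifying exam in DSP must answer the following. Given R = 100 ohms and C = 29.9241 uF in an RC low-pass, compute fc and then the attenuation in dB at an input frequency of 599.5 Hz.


Step 1 — cutoff frequency:
fc = 1 / (2*pi*R*C)
C = 29.9241 uF = 2.99241e-05 F
fc = 1 / (2*pi*100*2.99241e-05)
   = 53.1862 Hz

Step 2 — magnitude at f = 599.5 Hz:
|H(f)| = 1 / sqrt(1 + (f/fc)^2)
f/fc = 599.5 / 53.1862 = 11.271721
|H| = 1 / sqrt(1 + 127.051694) = 0.0883705
|H|_dB = 20*log10(0.0883705) = -21.07 dB

fc = 53.1862 Hz; |H(599.5 Hz)| = -21.07 dB


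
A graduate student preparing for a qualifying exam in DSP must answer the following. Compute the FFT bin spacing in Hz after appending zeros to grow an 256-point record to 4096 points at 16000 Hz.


Frequency resolution after zero-padding:
N_padded = 256 * 16 = 4096
df = fs / N_padded
   = 16000 / 4096
   = 3.9062 Hz

3.9062 Hz


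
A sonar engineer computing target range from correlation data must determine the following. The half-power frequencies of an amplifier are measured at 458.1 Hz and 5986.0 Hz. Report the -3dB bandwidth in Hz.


Bandwidth is the difference of -3dB frequencies:
BW = f_high - f_low
   = 5986.0 - 458.1
   = 5527.9 Hz

5527.9 Hz


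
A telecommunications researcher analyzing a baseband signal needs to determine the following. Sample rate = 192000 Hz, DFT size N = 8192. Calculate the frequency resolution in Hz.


DFT frequency resolution:
df = fs / N
   = 192000 / 8192
   = 23.4375 Hz

23.4375 Hz


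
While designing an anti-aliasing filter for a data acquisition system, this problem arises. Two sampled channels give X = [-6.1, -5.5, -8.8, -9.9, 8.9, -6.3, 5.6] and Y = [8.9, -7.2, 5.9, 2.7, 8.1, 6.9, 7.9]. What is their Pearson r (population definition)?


Pearson correlation coefficient (population):
r = cov(X,Y) / (std(X) * std(Y))
Mean X = -3.1571, Mean Y = 4.7429
Cov(X,Y) = 12.048163
Std(X) = 6.797028, Std(Y) = 5.227908
r = 0.3391

0.3391


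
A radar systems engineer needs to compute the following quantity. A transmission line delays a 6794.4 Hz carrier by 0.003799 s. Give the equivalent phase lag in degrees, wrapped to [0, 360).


Phase shift from frequency and time delay:
phi = 360 * f * t_delay
    = 360 * 6794.4 * 0.003799
    = 9292.29 degrees
    mod 360 = 292.29 degrees

292.29 degrees


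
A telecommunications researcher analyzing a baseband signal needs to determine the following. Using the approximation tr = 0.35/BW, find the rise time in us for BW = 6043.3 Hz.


Rise time from bandwidth relationship:
tr = 0.35 / BW
   = 0.35 / 6043.3
   = 5.791537736e-05 s
   = 57.9154 us

57.9154 us


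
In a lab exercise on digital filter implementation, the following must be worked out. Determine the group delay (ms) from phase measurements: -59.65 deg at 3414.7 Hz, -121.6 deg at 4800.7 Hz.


Group delay from phase difference:
tau = -d(phi)/d(omega)
d(phi) = -61.95 deg = -1.081231 rad
d(omega) = 2*pi*(4800.7 - 3414.7) = 8708.4948 rad/s
tau = -(-1.081231) / 8708.4948
    = 0.1242 ms

0.1242 ms


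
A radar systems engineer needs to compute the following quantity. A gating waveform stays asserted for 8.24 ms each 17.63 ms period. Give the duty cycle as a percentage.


Duty cycle as a percentage:
DC = (t_on / T) * 100
   = (8.24 / 17.63) * 100
   = 0.467385 * 100
   = 46.74 %

46.74 %


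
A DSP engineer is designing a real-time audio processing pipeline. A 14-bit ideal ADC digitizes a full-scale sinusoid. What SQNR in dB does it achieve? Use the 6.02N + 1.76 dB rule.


Theoretical SNR for a full-scale sinusoid:
SNR = 6.02 * N + 1.76
    = 6.02 * 14 + 1.76
    = 84.28 + 1.76
    = 86.04 dB

86.04 dB


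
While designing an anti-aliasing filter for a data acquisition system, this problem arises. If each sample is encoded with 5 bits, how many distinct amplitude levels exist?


Number of quantization levels = 2^N
= 2^5
= 32

32


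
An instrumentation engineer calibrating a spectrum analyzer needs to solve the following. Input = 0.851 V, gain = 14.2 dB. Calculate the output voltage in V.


Output voltage from dB gain:
V_out = V_in * 10^(gain_dB / 20)
      = 0.851 * 10^(14.2 / 20)
      = 0.851 * 5.128614
      = 4.3645 V

4.3645 V


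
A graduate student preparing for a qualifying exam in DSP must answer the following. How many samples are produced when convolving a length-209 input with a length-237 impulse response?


Linear convolution output length:
L = N + M - 1
  = 209 + 237 - 1
  = 445 samples

445


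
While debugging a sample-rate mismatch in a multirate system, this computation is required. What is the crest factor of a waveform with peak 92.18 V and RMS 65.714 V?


Crest factor is the ratio of peak to RMS:
CF = V_peak / V_rms
   = 92.18 / 65.714
   = 1.4027

1.4027


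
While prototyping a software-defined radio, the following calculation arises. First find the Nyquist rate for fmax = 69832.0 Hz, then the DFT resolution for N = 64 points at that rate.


Step 1 — Nyquist sampling rate:
fs = 2 * fmax = 2 * 69832.0 = 139664.0 Hz

Step 2 — DFT bin spacing:
df = fs / N = 139664.0 / 64 = 2182.25 Hz

2182.25 Hz


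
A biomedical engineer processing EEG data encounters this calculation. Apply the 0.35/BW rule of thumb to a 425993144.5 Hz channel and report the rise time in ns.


Rise time from bandwidth relationship:
tr = 0.35 / BW
   = 0.35 / 425993144.5
   = 8.216094661e-10 s
   = 0.8216 ns

0.8216 ns


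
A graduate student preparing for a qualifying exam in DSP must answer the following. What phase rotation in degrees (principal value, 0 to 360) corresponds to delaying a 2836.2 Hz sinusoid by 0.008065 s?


Phase shift from frequency and time delay:
phi = 360 * f * t_delay
    = 360 * 2836.2 * 0.008065
    = 8234.62 degrees
    mod 360 = 314.62 degrees

314.62 degrees


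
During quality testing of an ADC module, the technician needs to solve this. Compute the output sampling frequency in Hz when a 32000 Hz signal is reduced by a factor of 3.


Decimation reduces the sample rate:
fs_out = fs_in / M
       = 32000 / 3
       = 10666.6667 Hz

10666.6667 Hz


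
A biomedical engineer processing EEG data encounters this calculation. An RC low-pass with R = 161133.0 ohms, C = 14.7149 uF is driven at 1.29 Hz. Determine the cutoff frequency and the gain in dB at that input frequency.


Step 1 — cutoff frequency:
fc = 1 / (2*pi*R*C)
C = 14.7149 uF = 1.47149e-05 F
fc = 1 / (2*pi*161133.0*1.47149e-05)
   = 0.0671241 Hz

Step 2 — magnitude at f = 1.29 Hz:
|H(f)| = 1 / sqrt(1 + (f/fc)^2)
f/fc = 1.29 / 0.0671241 = 19.218135
|H| = 1 / sqrt(1 + 369.336713) = 0.0519639
|H|_dB = 20*log10(0.0519639) = -25.69 dB

fc = 0.0671241 Hz; |H(1.29 Hz)| = -25.69 dB


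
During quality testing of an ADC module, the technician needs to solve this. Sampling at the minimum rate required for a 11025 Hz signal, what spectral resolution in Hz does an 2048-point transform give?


Step 1 — Nyquist sampling rate:
fs = 2 * fmax = 2 * 11025 = 22050 Hz

Step 2 — DFT bin spacing:
df = fs / N = 22050 / 2048 = 10.7666 Hz

10.7666 Hz


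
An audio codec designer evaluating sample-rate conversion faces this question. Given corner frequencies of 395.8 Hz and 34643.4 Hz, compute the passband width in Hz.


Bandwidth is the difference of -3dB frequencies:
BW = f_high - f_low
   = 34643.4 - 395.8
   = 34247.6 Hz

34247.6 Hz


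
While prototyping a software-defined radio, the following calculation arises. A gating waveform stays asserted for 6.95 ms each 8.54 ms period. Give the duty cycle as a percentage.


Duty cycle as a percentage:
DC = (t_on / T) * 100
   = (6.95 / 8.54) * 100
   = 0.813817 * 100
   = 81.38 %

81.38 %


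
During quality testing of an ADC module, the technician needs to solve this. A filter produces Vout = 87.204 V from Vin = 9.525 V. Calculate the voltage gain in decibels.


Voltage gain in dB:
G = 20 * log10(Vout / Vin)
  = 20 * log10(87.204 / 9.525)
  = 20 * log10(9.155276)
  = 20 * 0.961671
  = 19.23 dB

19.23 dB


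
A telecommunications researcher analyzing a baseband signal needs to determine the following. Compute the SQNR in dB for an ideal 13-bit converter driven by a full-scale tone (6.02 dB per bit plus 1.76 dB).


Theoretical SNR for a full-scale sinusoid:
SNR = 6.02 * N + 1.76
    = 6.02 * 13 + 1.76
    = 78.26 + 1.76
    = 80.02 dB

80.02 dB


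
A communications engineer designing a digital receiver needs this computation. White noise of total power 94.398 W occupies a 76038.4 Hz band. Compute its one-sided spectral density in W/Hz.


Power spectral density:
PSD = P / BW
    = 94.398 / 76038.4
    = 0.00124145 W/Hz

0.00124145 W/Hz


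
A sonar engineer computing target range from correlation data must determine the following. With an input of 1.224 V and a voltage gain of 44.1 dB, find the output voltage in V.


Output voltage from dB gain:
V_out = V_in * 10^(gain_dB / 20)
      = 1.224 * 10^(44.1 / 20)
      = 1.224 * 160.324539
      = 196.2372 V

196.2372 V


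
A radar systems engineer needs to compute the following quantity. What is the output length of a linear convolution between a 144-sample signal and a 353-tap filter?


Linear convolution output length:
L = N + M - 1
  = 144 + 353 - 1
  = 496 samples

496


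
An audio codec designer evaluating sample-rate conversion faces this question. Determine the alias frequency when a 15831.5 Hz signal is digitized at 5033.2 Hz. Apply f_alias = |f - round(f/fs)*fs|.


Compute the nearest integer multiple of fs to the signal:
n = round(15831.5 / 5033.2) = 3
f_alias = |15831.5 - 3 * 5033.2|
        = |15831.5 - 15099.6|
        = 731.9 Hz

731.9


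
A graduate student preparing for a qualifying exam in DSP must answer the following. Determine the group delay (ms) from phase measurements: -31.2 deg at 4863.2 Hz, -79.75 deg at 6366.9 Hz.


Group delay from phase difference:
tau = -d(phi)/d(omega)
d(phi) = -48.55 deg = -0.847357 rad
d(omega) = 2*pi*(6366.9 - 4863.2) = 9448.0257 rad/s
tau = -(-0.847357) / 9448.0257
    = 0.0897 ms

0.0897 ms


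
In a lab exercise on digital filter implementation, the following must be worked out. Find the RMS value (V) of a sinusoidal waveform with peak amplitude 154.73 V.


RMS voltage for a sinusoidal waveform:
V_rms = V_peak / sqrt(2)
      = 154.73 / 1.414214
      = 109.411 V

109.411 V


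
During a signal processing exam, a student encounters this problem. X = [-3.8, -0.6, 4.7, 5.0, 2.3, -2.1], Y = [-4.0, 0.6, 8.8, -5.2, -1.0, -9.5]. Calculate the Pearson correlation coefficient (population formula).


Pearson correlation coefficient (population):
r = cov(X,Y) / (std(X) * std(Y))
Mean X = 0.9167, Mean Y = -1.7167
Cov(X,Y) = 9.548611
Std(X) = 3.330374, Std(Y) = 5.692222
r = 0.5037

0.5037


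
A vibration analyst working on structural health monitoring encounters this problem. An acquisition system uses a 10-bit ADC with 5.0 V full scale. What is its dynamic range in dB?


Dynamic range from full-scale to LSB:
V_min = V_max / 2^bits = 5.0 / 2^10
DR = 20 * log10(V_max / V_min)
   = 20 * log10(2^10)
   = 20 * 10 * log10(2)
   = 60.21 dB

60.21 dB


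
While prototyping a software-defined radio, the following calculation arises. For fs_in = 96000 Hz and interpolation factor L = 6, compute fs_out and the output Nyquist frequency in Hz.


Step 1 — output sample rate after interpolation by L:
fs_out = L * fs_in = 6 * 96000 = 576000 Hz

Step 2 — Nyquist frequency of the output stream:
f_Nyq = fs_out / 2 = 576000 / 2 = 288000.0 Hz

fs_out = 576000 Hz; f_Nyquist = 288000.0 Hz


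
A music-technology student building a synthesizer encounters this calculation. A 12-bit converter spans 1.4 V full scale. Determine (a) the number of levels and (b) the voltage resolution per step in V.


Step 1 — number of quantization levels:
L = 2^N = 2^12 = 4096

Step 2 — LSB step size:
delta = Vfs / L
      = 1.4 / 4096
      = 0.0003418 V

Levels = 4096; step size = 0.0003418 V
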